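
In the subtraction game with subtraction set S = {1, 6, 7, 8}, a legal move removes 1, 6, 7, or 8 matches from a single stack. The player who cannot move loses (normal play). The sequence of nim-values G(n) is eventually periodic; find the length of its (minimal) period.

G(0) = 0
G(1) = mex{0} = 1
G(2) = mex{1} = 0
G(3) = mex{0} = 1
G(4) = mex{1} = 0
G(5) = mex{0} = 1
G(6) = mex{1,0} = 2
G(7) = mex{2,1,0} = 3
G(8) = mex{3,0,1,0} = 2
G(9) = mex{2,1,0,1} = 3
G(10) = mex{3,0,1,0} = 2
G(11) = mex{2,1,0,1} = 3
G(12) = mex{3,2,1,0} = 4
G(13) = mex{4,3,2,1} = 0
G(14) = mex{0,2,3,2} = 1
G(15) = mex{1,3,2,3} = 0
G(16) = mex{0,2,3,2} = 1
G(17) = mex{1,3,2,3} = 0
G(18) = mex{0,4,3,2} = 1
G(19) = mex{1,0,4,3} = 2
G(20) = mex{2,1,0,4} = 3
G(21) = mex{3,0,1,0} = 2
G(22) = mex{2,1,0,1} = 3
G(23) = mex{3,0,1,0} = 2
G(24) = mex{2,1,0,1} = 3
G(25) = mex{3,2,1,0} = 4
G(26) = mex{4,3,2,1} = 0
G(27) = mex{0,2,3,2} = 1
G(n+13) = G(n) holds for n = 0,…,7 (a full window of length max(S) = 8), so the sequence is purely periodic with period 13.

13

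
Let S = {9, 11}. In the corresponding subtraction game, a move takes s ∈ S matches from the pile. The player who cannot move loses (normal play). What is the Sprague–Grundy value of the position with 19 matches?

2

n :  0  1  2  3  4  5  6  7  8  9 10 11 12 13 14 15 16 17 18 19
G :  0  0  0  0  0  0  0  0  0  1  1  1  1  1  1  1  1  1  2  2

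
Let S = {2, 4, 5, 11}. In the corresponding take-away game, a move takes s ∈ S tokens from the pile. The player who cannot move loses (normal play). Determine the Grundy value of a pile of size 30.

n :  0  1  2  3  4  5  6  7  8  9 10 11 12 13 14 15 16 17 18 19 20 21 22 23 24 25 26 27 28 29 30
G :  0  0  1  1  2  2  3  0  0  1  1  2  2  3  0  0  1  1  2  2  3  0  0  1  1  2  2  3  0  0  1

1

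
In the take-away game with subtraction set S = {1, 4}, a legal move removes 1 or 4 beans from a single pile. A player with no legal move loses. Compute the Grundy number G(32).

G(0) = 0
G(1) = mex{0} = 1
G(2) = mex{1} = 0
G(3) = mex{0} = 1
G(4) = mex{1,0} = 2
G(5) = mex{2,1} = 0
G(6) = mex{0,0} = 1
G(7) = mex{1,1} = 0
G(8) = mex{0,2} = 1
G(9) = mex{1,0} = 2
G(10) = mex{2,1} = 0
G(11) = mex{0,0} = 1
G(12) = mex{1,1} = 0
G(13) = mex{0,2} = 1
G(14) = mex{1,0} = 2
G(15) = mex{2,1} = 0
G(16) = mex{0,0} = 1
G(17) = mex{1,1} = 0
G(18) = mex{0,2} = 1
G(19) = mex{1,0} = 2
G(20) = mex{2,1} = 0
G(21) = mex{0,0} = 1
G(22) = mex{1,1} = 0
G(23) = mex{0,2} = 1
G(24) = mex{1,0} = 2
G(25) = mex{2,1} = 0
G(26) = mex{0,0} = 1
G(27) = mex{1,1} = 0
G(28) = mex{0,2} = 1
G(29) = mex{1,0} = 2
G(30) = mex{2,1} = 0
G(31) = mex{0,0} = 1
G(32) = mex{1,1} = 0

0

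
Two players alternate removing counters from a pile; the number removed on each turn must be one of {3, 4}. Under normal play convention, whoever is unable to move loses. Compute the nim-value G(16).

n :  0  1  2  3  4  5  6  7  8  9 10 11 12 13 14 15 16
G :  0  0  0  1  1  1  2  0  0  0  1  1  1  2  0  0  0

0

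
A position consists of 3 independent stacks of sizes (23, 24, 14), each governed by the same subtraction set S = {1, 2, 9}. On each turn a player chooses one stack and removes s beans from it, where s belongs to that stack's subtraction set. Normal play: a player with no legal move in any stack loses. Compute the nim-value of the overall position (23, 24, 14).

All stacks use S = {1, 2, 9}:
G(0) = 0
G(1) = mex{0} = 1
G(2) = mex{1,0} = 2
G(3) = mex{2,1} = 0
G(4) = mex{0,2} = 1
G(5) = mex{1,0} = 2
G(6) = mex{2,1} = 0
G(7) = mex{0,2} = 1
G(8) = mex{1,0} = 2
G(9) = mex{2,1,0} = 3
G(10) = mex{3,2,1} = 0
G(11) = mex{0,3,2} = 1
G(12) = mex{1,0,0} = 2
G(13) = mex{2,1,1} = 0
G(14) = mex{0,2,2} = 1
G(15) = mex{1,0,0} = 2
G(16) = mex{2,1,1} = 0
G(17) = mex{0,2,2} = 1
G(18) = mex{1,0,3} = 2
G(19) = mex{2,1,0} = 3
G(20) = mex{3,2,1} = 0
G(21) = mex{0,3,2} = 1
G(22) = mex{1,0,0} = 2
G(23) = mex{2,1,1} = 0
G(24) = mex{0,2,2} = 1
Stack A: G(23) = 0.
Stack B: G(24) = 1.
Stack C: G(14) = 1.
Combined Grundy value = 0 ⊕ 1 ⊕ 1 = 0.

0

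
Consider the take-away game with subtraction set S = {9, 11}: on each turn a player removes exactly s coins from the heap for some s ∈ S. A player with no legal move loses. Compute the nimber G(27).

0

n :  0  1  2  3  4  5  6  7  8  9 10 11 12 13 14 15 16 17 18 19 20 21 22 23 24 25 26 27
G :  0  0  0  0  0  0  0  0  0  1  1  1  1  1  1  1  1  1  2  2  0  0  0  0  0  0  0  0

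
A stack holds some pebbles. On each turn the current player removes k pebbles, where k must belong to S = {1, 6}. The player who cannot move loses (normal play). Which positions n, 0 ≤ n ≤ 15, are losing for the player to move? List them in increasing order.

n :  0  1  2  3  4  5  6  7  8  9 10 11 12 13 14 15
G :  0  1  0  1  0  1  2  0  1  0  1  0  1  2  0  1
P-positions are exactly the n with G(n) = 0.

0, 2, 4, 7, 9, 11, 14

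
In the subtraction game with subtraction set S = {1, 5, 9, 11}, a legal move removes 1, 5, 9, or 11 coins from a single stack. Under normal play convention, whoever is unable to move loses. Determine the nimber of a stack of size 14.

0

G(0) = 0
G(1) = mex{0} = 1
G(2) = mex{1} = 0
G(3) = mex{0} = 1
G(4) = mex{1} = 0
G(5) = mex{0,0} = 1
G(6) = mex{1,1} = 0
G(7) = mex{0,0} = 1
G(8) = mex{1,1} = 0
G(9) = mex{0,0,0} = 1
G(10) = mex{1,1,1} = 0
G(11) = mex{0,0,0,0} = 1
G(12) = mex{1,1,1,1} = 0
G(13) = mex{0,0,0,0} = 1
G(14) = mex{1,1,1,1} = 0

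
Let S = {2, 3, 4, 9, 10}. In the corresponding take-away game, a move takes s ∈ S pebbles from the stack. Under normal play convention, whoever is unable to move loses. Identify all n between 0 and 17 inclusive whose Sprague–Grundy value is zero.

0, 1, 6, 7, 12, 13

n :  0  1  2  3  4  5  6  7  8  9 10 11 12 13 14 15 16 17
G :  0  0  1  1  2  2  0  0  1  1  2  2  0  0  1  1  2  2
P-positions are exactly the n with G(n) = 0.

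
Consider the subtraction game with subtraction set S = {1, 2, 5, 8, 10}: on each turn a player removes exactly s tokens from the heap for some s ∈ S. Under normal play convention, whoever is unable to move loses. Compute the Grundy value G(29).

2

G(0) = 0
G(1) = mex{0} = 1
G(2) = mex{1,0} = 2
G(3) = mex{2,1} = 0
G(4) = mex{0,2} = 1
G(5) = mex{1,0,0} = 2
G(6) = mex{2,1,1} = 0
G(7) = mex{0,2,2} = 1
G(8) = mex{1,0,0,0} = 2
G(9) = mex{2,1,1,1} = 0
G(10) = mex{0,2,2,2,0} = 1
G(11) = mex{1,0,0,0,1} = 2
G(12) = mex{2,1,1,1,2} = 0
G(13) = mex{0,2,2,2,0} = 1
G(14) = mex{1,0,0,0,1} = 2
G(15) = mex{2,1,1,1,2} = 0
G(16) = mex{0,2,2,2,0} = 1
G(17) = mex{1,0,0,0,1} = 2
G(18) = mex{2,1,1,1,2} = 0
G(19) = mex{0,2,2,2,0} = 1
G(20) = mex{1,0,0,0,1} = 2
G(21) = mex{2,1,1,1,2} = 0
G(22) = mex{0,2,2,2,0} = 1
G(23) = mex{1,0,0,0,1} = 2
G(24) = mex{2,1,1,1,2} = 0
G(25) = mex{0,2,2,2,0} = 1
G(26) = mex{1,0,0,0,1} = 2
G(27) = mex{2,1,1,1,2} = 0
G(28) = mex{0,2,2,2,0} = 1
G(29) = mex{1,0,0,0,1} = 2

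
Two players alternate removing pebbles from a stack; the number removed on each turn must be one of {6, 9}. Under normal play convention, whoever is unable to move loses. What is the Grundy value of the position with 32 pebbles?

0

n :  0  1  2  3  4  5  6  7  8  9 10 11 12 13 14 15 16 17 18 19 20 21 22 23 24 25 26 27 28 29 30 31 32
G :  0  0  0  0  0  0  1  1  1  1  1  1  2  2  2  0  0  0  0  0  0  1  1  1  1  1  1  2  2  2  0  0  0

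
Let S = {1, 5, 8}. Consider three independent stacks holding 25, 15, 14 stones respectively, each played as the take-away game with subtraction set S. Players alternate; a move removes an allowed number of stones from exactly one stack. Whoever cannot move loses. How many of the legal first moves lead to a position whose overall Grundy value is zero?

All stacks use S = {1, 5, 8}:
n :  0  1  2  3  4  5  6  7  8  9 10 11 12 13 14 15 16 17 18 19 20 21 22 23 24 25
G :  0  1  0  1  0  1  0  1  2  3  2  3  2  0  1  0  1  0  1  0  1  2  3  2  3  2
Stack A: G(25) = 2.
Stack B: G(15) = 0.
Stack C: G(14) = 1.
Combined Grundy value = 2 ⊕ 0 ⊕ 1 = 3.
A winning move leaves total XOR = 0, i.e. changes one component's Grundy value g to g ⊕ X where X is the current total.
Stack A: need g' = 2⊕3 = 1. Options: 25−1→G=3, 25−5→G=1, 25−8→G=0. Hits: 1.
Stack B: need g' = 0⊕3 = 3. Options: 15−1→G=1, 15−5→G=2, 15−8→G=1. Hits: 0.
Stack C: need g' = 1⊕3 = 2. Options: 14−1→G=0, 14−5→G=3, 14−8→G=0. Hits: 0.

1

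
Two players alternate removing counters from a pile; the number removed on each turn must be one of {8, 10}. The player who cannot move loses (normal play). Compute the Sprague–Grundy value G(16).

2

G(0) = 0
G(1) = mex{} = 0
G(2) = mex{} = 0
G(3) = mex{} = 0
G(4) = mex{} = 0
G(5) = mex{} = 0
G(6) = mex{} = 0
G(7) = mex{} = 0
G(8) = mex{0} = 1
G(9) = mex{0} = 1
G(10) = mex{0,0} = 1
G(11) = mex{0,0} = 1
G(12) = mex{0,0} = 1
G(13) = mex{0,0} = 1
G(14) = mex{0,0} = 1
G(15) = mex{0,0} = 1
G(16) = mex{1,0} = 2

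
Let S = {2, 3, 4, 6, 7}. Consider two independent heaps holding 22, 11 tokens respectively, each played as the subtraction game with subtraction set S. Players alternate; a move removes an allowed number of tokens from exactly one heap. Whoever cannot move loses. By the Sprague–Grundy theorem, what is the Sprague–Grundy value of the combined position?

3

All heaps use S = {2, 3, 4, 6, 7}:
G(0) = 0
G(1) = mex{} = 0
G(2) = mex{0} = 1
G(3) = mex{0,0} = 1
G(4) = mex{1,0,0} = 2
G(5) = mex{1,1,0} = 2
G(6) = mex{2,1,1,0} = 3
G(7) = mex{2,2,1,0,0} = 3
G(8) = mex{3,2,2,1,0} = 4
G(9) = mex{3,3,2,1,1} = 0
G(10) = mex{4,3,3,2,1} = 0
G(11) = mex{0,4,3,2,2} = 1
G(12) = mex{0,0,4,3,2} = 1
G(13) = mex{1,0,0,3,3} = 2
G(14) = mex{1,1,0,4,3} = 2
G(15) = mex{2,1,1,0,4} = 3
G(16) = mex{2,2,1,0,0} = 3
G(17) = mex{3,2,2,1,0} = 4
G(18) = mex{3,3,2,1,1} = 0
G(19) = mex{4,3,3,2,1} = 0
G(20) = mex{0,4,3,2,2} = 1
G(21) = mex{0,0,4,3,2} = 1
G(22) = mex{1,0,0,3,3} = 2
Heap A: G(22) = 2.
Heap B: G(11) = 1.
Combined Grundy value = 2 ⊕ 1 = 3.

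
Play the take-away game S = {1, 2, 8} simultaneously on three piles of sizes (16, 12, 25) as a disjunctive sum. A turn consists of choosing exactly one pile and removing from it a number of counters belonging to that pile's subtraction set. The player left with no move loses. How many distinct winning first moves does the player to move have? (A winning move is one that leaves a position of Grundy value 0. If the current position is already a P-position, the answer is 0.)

0

All piles use S = {1, 2, 8}:
G(0) = 0
G(1) = mex{0} = 1
G(2) = mex{1,0} = 2
G(3) = mex{2,1} = 0
G(4) = mex{0,2} = 1
G(5) = mex{1,0} = 2
G(6) = mex{2,1} = 0
G(7) = mex{0,2} = 1
G(8) = mex{1,0,0} = 2
G(9) = mex{2,1,1} = 0
G(10) = mex{0,2,2} = 1
G(11) = mex{1,0,0} = 2
G(12) = mex{2,1,1} = 0
G(13) = mex{0,2,2} = 1
G(14) = mex{1,0,0} = 2
G(15) = mex{2,1,1} = 0
G(16) = mex{0,2,2} = 1
G(17) = mex{1,0,0} = 2
G(18) = mex{2,1,1} = 0
G(19) = mex{0,2,2} = 1
G(20) = mex{1,0,0} = 2
G(21) = mex{2,1,1} = 0
G(22) = mex{0,2,2} = 1
G(23) = mex{1,0,0} = 2
G(24) = mex{2,1,1} = 0
G(25) = mex{0,2,2} = 1
Pile A: G(16) = 1.
Pile B: G(12) = 0.
Pile C: G(25) = 1.
Combined Grundy value = 1 ⊕ 0 ⊕ 1 = 0.
A winning move leaves total XOR = 0, i.e. changes one component's Grundy value g to g ⊕ X where X is the current total.
Pile A: target g' = 1⊕0 = 1, but every legal move changes the Grundy value (mex property), so 0 moves.
Pile B: target g' = 0⊕0 = 0, but every legal move changes the Grundy value (mex property), so 0 moves.
Pile C: target g' = 1⊕0 = 1, but every legal move changes the Grundy value (mex property), so 0 moves.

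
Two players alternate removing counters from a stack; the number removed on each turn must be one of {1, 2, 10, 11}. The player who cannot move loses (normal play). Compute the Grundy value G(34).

1

G(0) = 0
G(1) = mex{0} = 1
G(2) = mex{1,0} = 2
G(3) = mex{2,1} = 0
G(4) = mex{0,2} = 1
G(5) = mex{1,0} = 2
G(6) = mex{2,1} = 0
G(7) = mex{0,2} = 1
G(8) = mex{1,0} = 2
G(9) = mex{2,1} = 0
G(10) = mex{0,2,0} = 1
G(11) = mex{1,0,1,0} = 2
G(12) = mex{2,1,2,1} = 0
G(13) = mex{0,2,0,2} = 1
G(14) = mex{1,0,1,0} = 2
G(15) = mex{2,1,2,1} = 0
G(16) = mex{0,2,0,2} = 1
G(17) = mex{1,0,1,0} = 2
G(18) = mex{2,1,2,1} = 0
G(19) = mex{0,2,0,2} = 1
G(20) = mex{1,0,1,0} = 2
G(21) = mex{2,1,2,1} = 0
G(22) = mex{0,2,0,2} = 1
G(23) = mex{1,0,1,0} = 2
G(24) = mex{2,1,2,1} = 0
G(25) = mex{0,2,0,2} = 1
G(26) = mex{1,0,1,0} = 2
G(27) = mex{2,1,2,1} = 0
G(28) = mex{0,2,0,2} = 1
G(29) = mex{1,0,1,0} = 2
G(30) = mex{2,1,2,1} = 0
G(31) = mex{0,2,0,2} = 1
G(32) = mex{1,0,1,0} = 2
G(33) = mex{2,1,2,1} = 0
G(34) = mex{0,2,0,2} = 1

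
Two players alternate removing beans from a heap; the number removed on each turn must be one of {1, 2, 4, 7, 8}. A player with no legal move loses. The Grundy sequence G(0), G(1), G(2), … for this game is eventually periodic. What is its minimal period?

G(0) = 0
G(1) = mex{0} = 1
G(2) = mex{1,0} = 2
G(3) = mex{2,1} = 0
G(4) = mex{0,2,0} = 1
G(5) = mex{1,0,1} = 2
G(6) = mex{2,1,2} = 0
G(7) = mex{0,2,0,0} = 1
G(8) = mex{1,0,1,1,0} = 2
G(9) = mex{2,1,2,2,1} = 0
G(10) = mex{0,2,0,0,2} = 1
G(11) = mex{1,0,1,1,0} = 2
G(12) = mex{2,1,2,2,1} = 0
G(13) = mex{0,2,0,0,2} = 1
G(14) = mex{1,0,1,1,0} = 2
G(n+3) = G(n) holds for n = 0,…,7 (a full window of length max(S) = 8), so the sequence is purely periodic with period 3.

3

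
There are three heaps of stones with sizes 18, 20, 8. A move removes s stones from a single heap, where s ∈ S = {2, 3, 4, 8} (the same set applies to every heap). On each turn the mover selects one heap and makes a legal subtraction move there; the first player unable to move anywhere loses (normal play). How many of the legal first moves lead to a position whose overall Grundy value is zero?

0

All heaps use S = {2, 3, 4, 8}:
G(0) = 0
G(1) = mex{} = 0
G(2) = mex{0} = 1
G(3) = mex{0,0} = 1
G(4) = mex{1,0,0} = 2
G(5) = mex{1,1,0} = 2
G(6) = mex{2,1,1} = 0
G(7) = mex{2,2,1} = 0
G(8) = mex{0,2,2,0} = 1
G(9) = mex{0,0,2,0} = 1
G(10) = mex{1,0,0,1} = 2
G(11) = mex{1,1,0,1} = 2
G(12) = mex{2,1,1,2} = 0
G(13) = mex{2,2,1,2} = 0
G(14) = mex{0,2,2,0} = 1
G(15) = mex{0,0,2,0} = 1
G(16) = mex{1,0,0,1} = 2
G(17) = mex{1,1,0,1} = 2
G(18) = mex{2,1,1,2} = 0
G(19) = mex{2,2,1,2} = 0
G(20) = mex{0,2,2,0} = 1
Heap A: G(18) = 0.
Heap B: G(20) = 1.
Heap C: G(8) = 1.
Combined Grundy value = 0 ⊕ 1 ⊕ 1 = 0.
A winning move leaves total XOR = 0, i.e. changes one component's Grundy value g to g ⊕ X where X is the current total.
Heap A: target g' = 0⊕0 = 0, but every legal move changes the Grundy value (mex property), so 0 moves.
Heap B: target g' = 1⊕0 = 1, but every legal move changes the Grundy value (mex property), so 0 moves.
Heap C: target g' = 1⊕0 = 1, but every legal move changes the Grundy value (mex property), so 0 moves.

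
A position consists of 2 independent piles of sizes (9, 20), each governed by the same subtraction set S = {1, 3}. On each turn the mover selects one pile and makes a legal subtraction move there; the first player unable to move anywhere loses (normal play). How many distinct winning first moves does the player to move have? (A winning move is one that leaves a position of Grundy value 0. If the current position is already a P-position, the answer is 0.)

4

All piles use S = {1, 3}:
n :  0  1  2  3  4  5  6  7  8  9 10 11 12 13 14 15 16 17 18 19 20
G :  0  1  0  1  0  1  0  1  0  1  0  1  0  1  0  1  0  1  0  1  0
Pile A: G(9) = 1.
Pile B: G(20) = 0.
Combined Grundy value = 1 ⊕ 0 = 1.
A winning move leaves total XOR = 0, i.e. changes one component's Grundy value g to g ⊕ X where X is the current total.
Pile A: need g' = 1⊕1 = 0. Options: 9−1→G=0, 9−3→G=0. Hits: 2.
Pile B: need g' = 0⊕1 = 1. Options: 20−1→G=1, 20−3→G=1. Hits: 2.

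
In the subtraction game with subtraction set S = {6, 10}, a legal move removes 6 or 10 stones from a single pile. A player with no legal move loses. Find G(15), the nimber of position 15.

2

n :  0  1  2  3  4  5  6  7  8  9 10 11 12 13 14 15
G :  0  0  0  0  0  0  1  1  1  1  1  1  2  2  2  2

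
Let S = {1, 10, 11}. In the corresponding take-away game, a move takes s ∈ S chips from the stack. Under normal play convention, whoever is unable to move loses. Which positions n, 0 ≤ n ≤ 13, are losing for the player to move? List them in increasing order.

G(0) = 0
G(1) = mex{0} = 1
G(2) = mex{1} = 0
G(3) = mex{0} = 1
G(4) = mex{1} = 0
G(5) = mex{0} = 1
G(6) = mex{1} = 0
G(7) = mex{0} = 1
G(8) = mex{1} = 0
G(9) = mex{0} = 1
G(10) = mex{1,0} = 2
G(11) = mex{2,1,0} = 3
G(12) = mex{3,0,1} = 2
G(13) = mex{2,1,0} = 3
P-positions are exactly the n with G(n) = 0.

0, 2, 4, 6, 8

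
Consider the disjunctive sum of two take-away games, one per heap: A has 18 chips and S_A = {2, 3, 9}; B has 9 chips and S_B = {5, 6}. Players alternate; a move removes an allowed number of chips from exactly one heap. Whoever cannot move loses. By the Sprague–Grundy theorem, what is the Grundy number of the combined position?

0

Heap A, S = {2, 3, 9}:
n :  0  1  2  3  4  5  6  7  8  9 10 11 12 13 14 15 16 17 18
G :  0  0  1  1  2  0  0  1  1  2  2  0  0  1  1  2  0  0  1
G_A(18) = 1.
Heap B, S = {5, 6}:
n : 0 1 2 3 4 5 6 7 8 9
G : 0 0 0 0 0 1 1 1 1 1
G_B(9) = 1.
Combined Grundy value = 1 ⊕ 1 = 0.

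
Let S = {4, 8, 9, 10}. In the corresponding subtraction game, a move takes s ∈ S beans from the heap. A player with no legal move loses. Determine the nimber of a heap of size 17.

0

G(0) = 0
G(1) = mex{} = 0
G(2) = mex{} = 0
G(3) = mex{} = 0
G(4) = mex{0} = 1
G(5) = mex{0} = 1
G(6) = mex{0} = 1
G(7) = mex{0} = 1
G(8) = mex{1,0} = 2
G(9) = mex{1,0,0} = 2
G(10) = mex{1,0,0,0} = 2
G(11) = mex{1,0,0,0} = 2
G(12) = mex{2,1,0,0} = 3
G(13) = mex{2,1,1,0} = 3
G(14) = mex{2,1,1,1} = 0
G(15) = mex{2,1,1,1} = 0
G(16) = mex{3,2,1,1} = 0
G(17) = mex{3,2,2,1} = 0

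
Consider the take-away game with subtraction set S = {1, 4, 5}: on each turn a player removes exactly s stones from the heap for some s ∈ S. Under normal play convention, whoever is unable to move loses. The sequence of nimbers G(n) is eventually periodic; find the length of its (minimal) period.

8

G(0) = 0
G(1) = mex{0} = 1
G(2) = mex{1} = 0
G(3) = mex{0} = 1
G(4) = mex{1,0} = 2
G(5) = mex{2,1,0} = 3
G(6) = mex{3,0,1} = 2
G(7) = mex{2,1,0} = 3
G(8) = mex{3,2,1} = 0
G(9) = mex{0,3,2} = 1
G(10) = mex{1,2,3} = 0
G(11) = mex{0,3,2} = 1
G(12) = mex{1,0,3} = 2
G(13) = mex{2,1,0} = 3
G(14) = mex{3,0,1} = 2
G(15) = mex{2,1,0} = 3
G(16) = mex{3,2,1} = 0
G(17) = mex{0,3,2} = 1
G(n+8) = G(n) holds for n = 0,…,4 (a full window of length max(S) = 5), so the sequence is purely periodic with period 8.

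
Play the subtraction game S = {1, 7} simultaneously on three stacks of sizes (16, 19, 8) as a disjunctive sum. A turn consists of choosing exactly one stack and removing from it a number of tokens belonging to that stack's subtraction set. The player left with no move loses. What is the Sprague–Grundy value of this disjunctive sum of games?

1

All stacks use S = {1, 7}:
n :  0  1  2  3  4  5  6  7  8  9 10 11 12 13 14 15 16 17 18 19
G :  0  1  0  1  0  1  0  1  0  1  0  1  0  1  0  1  0  1  0  1
Stack A: G(16) = 0.
Stack B: G(19) = 1.
Stack C: G(8) = 0.
Combined Grundy value = 0 ⊕ 1 ⊕ 0 = 1.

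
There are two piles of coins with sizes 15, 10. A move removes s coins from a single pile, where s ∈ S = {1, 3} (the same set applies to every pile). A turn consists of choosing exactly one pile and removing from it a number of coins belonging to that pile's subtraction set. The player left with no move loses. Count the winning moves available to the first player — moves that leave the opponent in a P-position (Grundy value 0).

All piles use S = {1, 3}:
G(0) = 0
G(1) = mex{0} = 1
G(2) = mex{1} = 0
G(3) = mex{0,0} = 1
G(4) = mex{1,1} = 0
G(5) = mex{0,0} = 1
G(6) = mex{1,1} = 0
G(7) = mex{0,0} = 1
G(8) = mex{1,1} = 0
G(9) = mex{0,0} = 1
G(10) = mex{1,1} = 0
G(11) = mex{0,0} = 1
G(12) = mex{1,1} = 0
G(13) = mex{0,0} = 1
G(14) = mex{1,1} = 0
G(15) = mex{0,0} = 1
Pile A: G(15) = 1.
Pile B: G(10) = 0.
Combined Grundy value = 1 ⊕ 0 = 1.
A winning move leaves total XOR = 0, i.e. changes one component's Grundy value g to g ⊕ X where X is the current total.
Pile A: need g' = 1⊕1 = 0. Options: 15−1→G=0, 15−3→G=0. Hits: 2.
Pile B: need g' = 0⊕1 = 1. Options: 10−1→G=1, 10−3→G=1. Hits: 2.

4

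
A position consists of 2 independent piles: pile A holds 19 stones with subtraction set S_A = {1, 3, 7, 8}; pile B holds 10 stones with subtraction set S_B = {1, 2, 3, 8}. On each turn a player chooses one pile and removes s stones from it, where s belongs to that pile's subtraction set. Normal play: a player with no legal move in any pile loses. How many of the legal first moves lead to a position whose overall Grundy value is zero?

3

Pile A, S = {1, 3, 7, 8}:
n :  0  1  2  3  4  5  6  7  8  9 10 11 12 13 14 15 16 17 18 19
G :  0  1  0  1  0  1  0  1  2  3  2  3  2  3  2  0  1  0  1  0
G_A(19) = 0.
Pile B, S = {1, 2, 3, 8}:
n :  0  1  2  3  4  5  6  7  8  9 10
G :  0  1  2  3  0  1  2  3  4  0  1
G_B(10) = 1.
Combined Grundy value = 0 ⊕ 1 = 1.
A winning move leaves total XOR = 0, i.e. changes one component's Grundy value g to g ⊕ X where X is the current total.
Pile A: need g' = 0⊕1 = 1. Options: 19−1→G=1, 19−3→G=1, 19−7→G=2, 19−8→G=3. Hits: 2.
Pile B: need g' = 1⊕1 = 0. Options: 10−1→G=0, 10−2→G=4, 10−3→G=3, 10−8→G=2. Hits: 1.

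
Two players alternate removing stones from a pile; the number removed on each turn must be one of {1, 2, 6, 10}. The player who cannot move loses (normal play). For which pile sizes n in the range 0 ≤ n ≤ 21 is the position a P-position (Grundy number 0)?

0, 3, 7, 11, 14, 18

n :  0  1  2  3  4  5  6  7  8  9 10 11 12 13 14 15 16 17 18 19 20 21
G :  0  1  2  0  1  2  3  0  1  2  3  0  1  2  0  1  2  3  0  1  2  3
P-positions are exactly the n with G(n) = 0.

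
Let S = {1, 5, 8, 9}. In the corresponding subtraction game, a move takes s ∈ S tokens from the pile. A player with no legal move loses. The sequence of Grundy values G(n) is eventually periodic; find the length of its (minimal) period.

16

n :  0  1  2  3  4  5  6  7  8  9 10 11 12 13 14 15 16 17 18 19 20 21 22 23 24 25 26 27 28 29 30 31 32 33
G :  0  1  0  1  0  1  0  1  2  3  2  3  2  3  2  3  0  1  0  1  0  1  0  1  2  3  2  3  2  3  2  3  0  1
G(n+16) = G(n) holds for n = 0,…,8 (a full window of length max(S) = 9), so the sequence is purely periodic with period 16.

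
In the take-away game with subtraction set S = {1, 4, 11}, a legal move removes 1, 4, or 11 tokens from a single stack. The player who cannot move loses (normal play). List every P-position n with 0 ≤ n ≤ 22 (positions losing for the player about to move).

n :  0  1  2  3  4  5  6  7  8  9 10 11 12 13 14 15 16 17 18 19 20 21 22
G :  0  1  0  1  2  0  1  0  1  2  0  1  0  1  2  0  1  0  1  2  0  1  0
P-positions are exactly the n with G(n) = 0.

0, 2, 5, 7, 10, 12, 15, 17, 20, 22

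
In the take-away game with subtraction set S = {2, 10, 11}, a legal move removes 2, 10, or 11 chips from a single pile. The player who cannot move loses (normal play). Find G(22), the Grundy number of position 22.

n :  0  1  2  3  4  5  6  7  8  9 10 11 12 13 14 15 16 17 18 19 20 21 22
G :  0  0  1  1  0  0  1  1  0  0  1  1  2  0  3  1  2  0  3  1  2  0  0

0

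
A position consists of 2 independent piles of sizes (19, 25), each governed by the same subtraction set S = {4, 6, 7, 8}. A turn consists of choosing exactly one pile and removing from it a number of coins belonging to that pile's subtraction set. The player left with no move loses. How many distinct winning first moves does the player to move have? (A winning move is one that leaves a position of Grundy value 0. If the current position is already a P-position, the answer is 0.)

All piles use S = {4, 6, 7, 8}:
G(0) = 0
G(1) = mex{} = 0
G(2) = mex{} = 0
G(3) = mex{} = 0
G(4) = mex{0} = 1
G(5) = mex{0} = 1
G(6) = mex{0,0} = 1
G(7) = mex{0,0,0} = 1
G(8) = mex{1,0,0,0} = 2
G(9) = mex{1,0,0,0} = 2
G(10) = mex{1,1,0,0} = 2
G(11) = mex{1,1,1,0} = 2
G(12) = mex{2,1,1,1} = 0
G(13) = mex{2,1,1,1} = 0
G(14) = mex{2,2,1,1} = 0
G(15) = mex{2,2,2,1} = 0
G(16) = mex{0,2,2,2} = 1
G(17) = mex{0,2,2,2} = 1
G(18) = mex{0,0,2,2} = 1
G(19) = mex{0,0,0,2} = 1
G(20) = mex{1,0,0,0} = 2
G(21) = mex{1,0,0,0} = 2
G(22) = mex{1,1,0,0} = 2
G(23) = mex{1,1,1,0} = 2
G(24) = mex{2,1,1,1} = 0
G(25) = mex{2,1,1,1} = 0
Pile A: G(19) = 1.
Pile B: G(25) = 0.
Combined Grundy value = 1 ⊕ 0 = 1.
A winning move leaves total XOR = 0, i.e. changes one component's Grundy value g to g ⊕ X where X is the current total.
Pile A: need g' = 1⊕1 = 0. Options: 19−4→G=0, 19−6→G=0, 19−7→G=0, 19−8→G=2. Hits: 3.
Pile B: need g' = 0⊕1 = 1. Options: 25−4→G=2, 25−6→G=1, 25−7→G=1, 25−8→G=1. Hits: 3.

6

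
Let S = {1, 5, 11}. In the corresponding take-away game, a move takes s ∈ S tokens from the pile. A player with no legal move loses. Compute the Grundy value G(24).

0

G(0) = 0
G(1) = mex{0} = 1
G(2) = mex{1} = 0
G(3) = mex{0} = 1
G(4) = mex{1} = 0
G(5) = mex{0,0} = 1
G(6) = mex{1,1} = 0
G(7) = mex{0,0} = 1
G(8) = mex{1,1} = 0
G(9) = mex{0,0} = 1
G(10) = mex{1,1} = 0
G(11) = mex{0,0,0} = 1
G(12) = mex{1,1,1} = 0
G(13) = mex{0,0,0} = 1
G(14) = mex{1,1,1} = 0
G(15) = mex{0,0,0} = 1
G(16) = mex{1,1,1} = 0
G(17) = mex{0,0,0} = 1
G(18) = mex{1,1,1} = 0
G(19) = mex{0,0,0} = 1
G(20) = mex{1,1,1} = 0
G(21) = mex{0,0,0} = 1
G(22) = mex{1,1,1} = 0
G(23) = mex{0,0,0} = 1
G(24) = mex{1,1,1} = 0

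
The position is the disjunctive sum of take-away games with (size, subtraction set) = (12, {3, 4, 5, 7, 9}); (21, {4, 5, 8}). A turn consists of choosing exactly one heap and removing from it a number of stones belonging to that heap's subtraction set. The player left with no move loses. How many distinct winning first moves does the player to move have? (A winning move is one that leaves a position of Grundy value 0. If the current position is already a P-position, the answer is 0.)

Heap A, S = {3, 4, 5, 7, 9}:
n :  0  1  2  3  4  5  6  7  8  9 10 11 12
G :  0  0  0  1  1  1  2  2  2  3  3  3  0
G_A(12) = 0.
Heap B, S = {4, 5, 8}:
G(0) = 0
G(1) = mex{} = 0
G(2) = mex{} = 0
G(3) = mex{} = 0
G(4) = mex{0} = 1
G(5) = mex{0,0} = 1
G(6) = mex{0,0} = 1
G(7) = mex{0,0} = 1
G(8) = mex{1,0,0} = 2
G(9) = mex{1,1,0} = 2
G(10) = mex{1,1,0} = 2
G(11) = mex{1,1,0} = 2
G(12) = mex{2,1,1} = 0
G(13) = mex{2,2,1} = 0
G(14) = mex{2,2,1} = 0
G(15) = mex{2,2,1} = 0
G(16) = mex{0,2,2} = 1
G(17) = mex{0,0,2} = 1
G(18) = mex{0,0,2} = 1
G(19) = mex{0,0,2} = 1
G(20) = mex{1,0,0} = 2
G(21) = mex{1,1,0} = 2
G_B(21) = 2.
Combined Grundy value = 0 ⊕ 2 = 2.
A winning move leaves total XOR = 0, i.e. changes one component's Grundy value g to g ⊕ X where X is the current total.
Heap A: need g' = 0⊕2 = 2. Options: 12−3→G=3, 12−4→G=2, 12−5→G=2, 12−7→G=1, 12−9→G=1. Hits: 2.
Heap B: need g' = 2⊕2 = 0. Options: 21−4→G=1, 21−5→G=1, 21−8→G=0. Hits: 1.

3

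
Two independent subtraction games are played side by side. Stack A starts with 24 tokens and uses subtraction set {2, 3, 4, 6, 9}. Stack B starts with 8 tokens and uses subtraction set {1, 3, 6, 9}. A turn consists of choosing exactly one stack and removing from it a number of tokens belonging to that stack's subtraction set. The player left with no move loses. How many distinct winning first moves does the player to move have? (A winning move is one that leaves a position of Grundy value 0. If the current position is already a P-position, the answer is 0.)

Stack A, S = {2, 3, 4, 6, 9}:
n :  0  1  2  3  4  5  6  7  8  9 10 11 12 13 14 15 16 17 18 19 20 21 22 23 24
G :  0  0  1  1  2  2  3  3  0  4  1  5  2  0  3  1  4  2  0  3  1  4  2  0  3
G_A(24) = 3.
Stack B, S = {1, 3, 6, 9}:
G(0) = 0
G(1) = mex{0} = 1
G(2) = mex{1} = 0
G(3) = mex{0,0} = 1
G(4) = mex{1,1} = 0
G(5) = mex{0,0} = 1
G(6) = mex{1,1,0} = 2
G(7) = mex{2,0,1} = 3
G(8) = mex{3,1,0} = 2
G_B(8) = 2.
Combined Grundy value = 3 ⊕ 2 = 1.
A winning move leaves total XOR = 0, i.e. changes one component's Grundy value g to g ⊕ X where X is the current total.
Stack A: need g' = 3⊕1 = 2. Options: 24−2→G=2, 24−3→G=4, 24−4→G=1, 24−6→G=0, 24−9→G=1. Hits: 1.
Stack B: need g' = 2⊕1 = 3. Options: 8−1→G=3, 8−3→G=1, 8−6→G=0. Hits: 1.

2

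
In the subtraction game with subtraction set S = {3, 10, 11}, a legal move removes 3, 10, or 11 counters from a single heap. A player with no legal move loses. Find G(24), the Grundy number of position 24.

n :  0  1  2  3  4  5  6  7  8  9 10 11 12 13 14 15 16 17 18 19 20 21 22 23 24
G :  0  0  0  1  1  1  0  0  0  1  1  1  2  2  0  0  3  1  1  2  0  0  0  1  1

1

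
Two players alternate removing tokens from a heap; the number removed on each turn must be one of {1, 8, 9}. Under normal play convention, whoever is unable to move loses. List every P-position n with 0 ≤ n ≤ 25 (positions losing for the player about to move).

G(0) = 0
G(1) = mex{0} = 1
G(2) = mex{1} = 0
G(3) = mex{0} = 1
G(4) = mex{1} = 0
G(5) = mex{0} = 1
G(6) = mex{1} = 0
G(7) = mex{0} = 1
G(8) = mex{1,0} = 2
G(9) = mex{2,1,0} = 3
G(10) = mex{3,0,1} = 2
G(11) = mex{2,1,0} = 3
G(12) = mex{3,0,1} = 2
G(13) = mex{2,1,0} = 3
G(14) = mex{3,0,1} = 2
G(15) = mex{2,1,0} = 3
G(16) = mex{3,2,1} = 0
G(17) = mex{0,3,2} = 1
G(18) = mex{1,2,3} = 0
G(19) = mex{0,3,2} = 1
G(20) = mex{1,2,3} = 0
G(21) = mex{0,3,2} = 1
G(22) = mex{1,2,3} = 0
G(23) = mex{0,3,2} = 1
G(24) = mex{1,0,3} = 2
G(25) = mex{2,1,0} = 3
P-positions are exactly the n with G(n) = 0.

0, 2, 4, 6, 16, 18, 20, 22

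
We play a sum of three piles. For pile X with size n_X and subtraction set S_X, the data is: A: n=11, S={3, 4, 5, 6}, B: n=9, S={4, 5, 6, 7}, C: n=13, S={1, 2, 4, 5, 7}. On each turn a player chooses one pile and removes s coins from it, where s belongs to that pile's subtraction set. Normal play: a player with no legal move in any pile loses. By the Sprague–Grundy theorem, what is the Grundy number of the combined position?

3

Pile A, S = {3, 4, 5, 6}:
n :  0  1  2  3  4  5  6  7  8  9 10 11
G :  0  0  0  1  1  1  2  2  2  0  0  0
G_A(11) = 0.
Pile B, S = {4, 5, 6, 7}:
G(0) = 0
G(1) = mex{} = 0
G(2) = mex{} = 0
G(3) = mex{} = 0
G(4) = mex{0} = 1
G(5) = mex{0,0} = 1
G(6) = mex{0,0,0} = 1
G(7) = mex{0,0,0,0} = 1
G(8) = mex{1,0,0,0} = 2
G(9) = mex{1,1,0,0} = 2
G_B(9) = 2.
Pile C, S = {1, 2, 4, 5, 7}:
n :  0  1  2  3  4  5  6  7  8  9 10 11 12 13
G :  0  1  2  0  1  2  0  1  2  0  1  2  0  1
G_C(13) = 1.
Combined Grundy value = 0 ⊕ 2 ⊕ 1 = 3.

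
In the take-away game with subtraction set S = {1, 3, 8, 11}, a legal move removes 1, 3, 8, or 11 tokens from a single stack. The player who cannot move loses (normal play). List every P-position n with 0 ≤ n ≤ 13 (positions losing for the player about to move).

G(0) = 0
G(1) = mex{0} = 1
G(2) = mex{1} = 0
G(3) = mex{0,0} = 1
G(4) = mex{1,1} = 0
G(5) = mex{0,0} = 1
G(6) = mex{1,1} = 0
G(7) = mex{0,0} = 1
G(8) = mex{1,1,0} = 2
G(9) = mex{2,0,1} = 3
G(10) = mex{3,1,0} = 2
G(11) = mex{2,2,1,0} = 3
G(12) = mex{3,3,0,1} = 2
G(13) = mex{2,2,1,0} = 3
P-positions are exactly the n with G(n) = 0.

0, 2, 4, 6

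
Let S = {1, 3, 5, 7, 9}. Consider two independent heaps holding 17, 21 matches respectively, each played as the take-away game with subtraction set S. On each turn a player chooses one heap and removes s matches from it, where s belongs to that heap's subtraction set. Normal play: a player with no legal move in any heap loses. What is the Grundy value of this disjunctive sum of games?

0

All heaps use S = {1, 3, 5, 7, 9}:
G(0) = 0
G(1) = mex{0} = 1
G(2) = mex{1} = 0
G(3) = mex{0,0} = 1
G(4) = mex{1,1} = 0
G(5) = mex{0,0,0} = 1
G(6) = mex{1,1,1} = 0
G(7) = mex{0,0,0,0} = 1
G(8) = mex{1,1,1,1} = 0
G(9) = mex{0,0,0,0,0} = 1
G(10) = mex{1,1,1,1,1} = 0
G(11) = mex{0,0,0,0,0} = 1
G(12) = mex{1,1,1,1,1} = 0
G(13) = mex{0,0,0,0,0} = 1
G(14) = mex{1,1,1,1,1} = 0
G(15) = mex{0,0,0,0,0} = 1
G(16) = mex{1,1,1,1,1} = 0
G(17) = mex{0,0,0,0,0} = 1
G(18) = mex{1,1,1,1,1} = 0
G(19) = mex{0,0,0,0,0} = 1
G(20) = mex{1,1,1,1,1} = 0
G(21) = mex{0,0,0,0,0} = 1
Heap A: G(17) = 1.
Heap B: G(21) = 1.
Combined Grundy value = 1 ⊕ 1 = 0.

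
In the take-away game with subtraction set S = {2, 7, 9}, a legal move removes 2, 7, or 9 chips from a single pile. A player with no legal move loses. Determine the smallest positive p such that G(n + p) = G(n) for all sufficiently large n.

15

n :  0  1  2  3  4  5  6  7  8  9 10 11 12 13 14 15 16 17 18 19 20 21 22 23 24 25 26 27 28 29 30 31
G :  0  0  1  1  0  0  1  1  2  2  3  3  2  2  3  0  0  1  1  0  0  1  1  2  2  3  3  2  2  3  0  0
G(n+15) = G(n) holds for n = 0,…,8 (a full window of length max(S) = 9), so the sequence is purely periodic with period 15.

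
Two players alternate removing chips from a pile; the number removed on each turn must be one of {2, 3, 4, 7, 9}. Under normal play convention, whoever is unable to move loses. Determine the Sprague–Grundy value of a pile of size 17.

0

G(0) = 0
G(1) = mex{} = 0
G(2) = mex{0} = 1
G(3) = mex{0,0} = 1
G(4) = mex{1,0,0} = 2
G(5) = mex{1,1,0} = 2
G(6) = mex{2,1,1} = 0
G(7) = mex{2,2,1,0} = 3
G(8) = mex{0,2,2,0} = 1
G(9) = mex{3,0,2,1,0} = 4
G(10) = mex{1,3,0,1,0} = 2
G(11) = mex{4,1,3,2,1} = 0
G(12) = mex{2,4,1,2,1} = 0
G(13) = mex{0,2,4,0,2} = 1
G(14) = mex{0,0,2,3,2} = 1
G(15) = mex{1,0,0,1,0} = 2
G(16) = mex{1,1,0,4,3} = 2
G(17) = mex{2,1,1,2,1} = 0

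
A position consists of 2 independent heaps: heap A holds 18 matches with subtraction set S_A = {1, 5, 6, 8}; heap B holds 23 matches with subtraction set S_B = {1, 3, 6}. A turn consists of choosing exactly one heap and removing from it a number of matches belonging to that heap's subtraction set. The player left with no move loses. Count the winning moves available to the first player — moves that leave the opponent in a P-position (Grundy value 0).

Heap A, S = {1, 5, 6, 8}:
n :  0  1  2  3  4  5  6  7  8  9 10 11 12 13 14 15 16 17 18
G :  0  1  0  1  0  1  2  3  2  3  2  0  1  0  1  0  1  2  3
G_A(18) = 3.
Heap B, S = {1, 3, 6}:
G(0) = 0
G(1) = mex{0} = 1
G(2) = mex{1} = 0
G(3) = mex{0,0} = 1
G(4) = mex{1,1} = 0
G(5) = mex{0,0} = 1
G(6) = mex{1,1,0} = 2
G(7) = mex{2,0,1} = 3
G(8) = mex{3,1,0} = 2
G(9) = mex{2,2,1} = 0
G(10) = mex{0,3,0} = 1
G(11) = mex{1,2,1} = 0
G(12) = mex{0,0,2} = 1
G(13) = mex{1,1,3} = 0
G(14) = mex{0,0,2} = 1
G(15) = mex{1,1,0} = 2
G(16) = mex{2,0,1} = 3
G(17) = mex{3,1,0} = 2
G(18) = mex{2,2,1} = 0
G(19) = mex{0,3,0} = 1
G(20) = mex{1,2,1} = 0
G(21) = mex{0,0,2} = 1
G(22) = mex{1,1,3} = 0
G(23) = mex{0,0,2} = 1
G_B(23) = 1.
Combined Grundy value = 3 ⊕ 1 = 2.
A winning move leaves total XOR = 0, i.e. changes one component's Grundy value g to g ⊕ X where X is the current total.
Heap A: need g' = 3⊕2 = 1. Options: 18−1→G=2, 18−5→G=0, 18−6→G=1, 18−8→G=2. Hits: 1.
Heap B: need g' = 1⊕2 = 3. Options: 23−1→G=0, 23−3→G=0, 23−6→G=2. Hits: 0.

1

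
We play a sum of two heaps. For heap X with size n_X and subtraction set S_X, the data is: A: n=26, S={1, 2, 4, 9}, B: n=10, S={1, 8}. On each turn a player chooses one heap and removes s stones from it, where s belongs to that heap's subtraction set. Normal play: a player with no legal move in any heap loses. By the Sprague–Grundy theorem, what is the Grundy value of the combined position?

0

Heap A, S = {1, 2, 4, 9}:
n :  0  1  2  3  4  5  6  7  8  9 10 11 12 13 14 15 16 17 18 19 20 21 22 23 24 25 26
G :  0  1  2  0  1  2  0  1  2  3  4  0  1  2  0  1  2  0  1  2  3  4  0  1  2  0  1
G_A(26) = 1.
Heap B, S = {1, 8}:
n :  0  1  2  3  4  5  6  7  8  9 10
G :  0  1  0  1  0  1  0  1  2  0  1
G_B(10) = 1.
Combined Grundy value = 1 ⊕ 1 = 0.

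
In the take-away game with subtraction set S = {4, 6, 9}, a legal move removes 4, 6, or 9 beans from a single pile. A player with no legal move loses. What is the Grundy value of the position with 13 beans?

0

G(0) = 0
G(1) = mex{} = 0
G(2) = mex{} = 0
G(3) = mex{} = 0
G(4) = mex{0} = 1
G(5) = mex{0} = 1
G(6) = mex{0,0} = 1
G(7) = mex{0,0} = 1
G(8) = mex{1,0} = 2
G(9) = mex{1,0,0} = 2
G(10) = mex{1,1,0} = 2
G(11) = mex{1,1,0} = 2
G(12) = mex{2,1,0} = 3
G(13) = mex{2,1,1} = 0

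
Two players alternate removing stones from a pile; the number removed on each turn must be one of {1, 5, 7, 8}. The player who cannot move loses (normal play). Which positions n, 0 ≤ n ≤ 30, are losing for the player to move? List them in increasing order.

0, 2, 4, 6, 15, 17, 19, 21, 30

n :  0  1  2  3  4  5  6  7  8  9 10 11 12 13 14 15 16 17 18 19 20 21 22 23 24 25 26 27 28 29 30
G :  0  1  0  1  0  1  0  1  2  3  2  3  2  3  2  0  1  0  1  0  1  0  1  2  3  2  3  2  3  2  0
P-positions are exactly the n with G(n) = 0.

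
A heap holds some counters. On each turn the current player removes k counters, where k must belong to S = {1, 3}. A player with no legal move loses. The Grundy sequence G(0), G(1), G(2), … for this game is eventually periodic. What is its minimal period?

2

G(0) = 0
G(1) = mex{0} = 1
G(2) = mex{1} = 0
G(3) = mex{0,0} = 1
G(4) = mex{1,1} = 0
G(5) = mex{0,0} = 1
G(6) = mex{1,1} = 0
G(7) = mex{0,0} = 1
G(8) = mex{1,1} = 0
G(9) = mex{0,0} = 1
G(10) = mex{1,1} = 0
G(11) = mex{0,0} = 1
G(12) = mex{1,1} = 0
G(13) = mex{0,0} = 1
G(14) = mex{1,1} = 0
G(n+2) = G(n) holds for n = 0,…,2 (a full window of length max(S) = 3), so the sequence is purely periodic with period 2.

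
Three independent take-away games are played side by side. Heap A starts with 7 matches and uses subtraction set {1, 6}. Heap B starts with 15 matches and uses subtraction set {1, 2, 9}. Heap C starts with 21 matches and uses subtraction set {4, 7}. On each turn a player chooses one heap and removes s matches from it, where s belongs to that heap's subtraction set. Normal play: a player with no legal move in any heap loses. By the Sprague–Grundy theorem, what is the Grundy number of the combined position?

0

Heap A, S = {1, 6}:
G(0) = 0
G(1) = mex{0} = 1
G(2) = mex{1} = 0
G(3) = mex{0} = 1
G(4) = mex{1} = 0
G(5) = mex{0} = 1
G(6) = mex{1,0} = 2
G(7) = mex{2,1} = 0
G_A(7) = 0.
Heap B, S = {1, 2, 9}:
n :  0  1  2  3  4  5  6  7  8  9 10 11 12 13 14 15
G :  0  1  2  0  1  2  0  1  2  3  0  1  2  0  1  2
G_B(15) = 2.
Heap C, S = {4, 7}:
n :  0  1  2  3  4  5  6  7  8  9 10 11 12 13 14 15 16 17 18 19 20 21
G :  0  0  0  0  1  1  1  1  2  2  2  0  0  0  0  1  1  1  1  2  2  2
G_C(21) = 2.
Combined Grundy value = 0 ⊕ 2 ⊕ 2 = 0.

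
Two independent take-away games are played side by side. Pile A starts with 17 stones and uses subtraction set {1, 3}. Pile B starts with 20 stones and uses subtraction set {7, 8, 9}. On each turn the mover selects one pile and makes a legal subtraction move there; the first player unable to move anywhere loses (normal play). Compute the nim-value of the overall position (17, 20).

1

Pile A, S = {1, 3}:
G(0) = 0
G(1) = mex{0} = 1
G(2) = mex{1} = 0
G(3) = mex{0,0} = 1
G(4) = mex{1,1} = 0
G(5) = mex{0,0} = 1
G(6) = mex{1,1} = 0
G(7) = mex{0,0} = 1
G(8) = mex{1,1} = 0
G(9) = mex{0,0} = 1
G(10) = mex{1,1} = 0
G(11) = mex{0,0} = 1
G(12) = mex{1,1} = 0
G(13) = mex{0,0} = 1
G(14) = mex{1,1} = 0
G(15) = mex{0,0} = 1
G(16) = mex{1,1} = 0
G(17) = mex{0,0} = 1
G_A(17) = 1.
Pile B, S = {7, 8, 9}:
G(0) = 0
G(1) = mex{} = 0
G(2) = mex{} = 0
G(3) = mex{} = 0
G(4) = mex{} = 0
G(5) = mex{} = 0
G(6) = mex{} = 0
G(7) = mex{0} = 1
G(8) = mex{0,0} = 1
G(9) = mex{0,0,0} = 1
G(10) = mex{0,0,0} = 1
G(11) = mex{0,0,0} = 1
G(12) = mex{0,0,0} = 1
G(13) = mex{0,0,0} = 1
G(14) = mex{1,0,0} = 2
G(15) = mex{1,1,0} = 2
G(16) = mex{1,1,1} = 0
G(17) = mex{1,1,1} = 0
G(18) = mex{1,1,1} = 0
G(19) = mex{1,1,1} = 0
G(20) = mex{1,1,1} = 0
G_B(20) = 0.
Combined Grundy value = 1 ⊕ 0 = 1.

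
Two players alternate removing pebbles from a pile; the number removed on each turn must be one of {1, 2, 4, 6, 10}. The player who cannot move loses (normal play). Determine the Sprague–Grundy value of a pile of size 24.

0

n :  0  1  2  3  4  5  6  7  8  9 10 11 12 13 14 15 16 17 18 19 20 21 22 23 24
G :  0  1  2  0  1  2  3  4  0  1  2  0  1  2  3  4  0  1  2  0  1  2  3  4  0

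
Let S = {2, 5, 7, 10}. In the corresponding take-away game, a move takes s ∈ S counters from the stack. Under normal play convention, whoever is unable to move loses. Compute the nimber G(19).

n :  0  1  2  3  4  5  6  7  8  9 10 11 12 13 14 15 16 17 18 19
G :  0  0  1  1  0  2  1  3  2  2  3  3  0  0  1  1  0  2  1  3

3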